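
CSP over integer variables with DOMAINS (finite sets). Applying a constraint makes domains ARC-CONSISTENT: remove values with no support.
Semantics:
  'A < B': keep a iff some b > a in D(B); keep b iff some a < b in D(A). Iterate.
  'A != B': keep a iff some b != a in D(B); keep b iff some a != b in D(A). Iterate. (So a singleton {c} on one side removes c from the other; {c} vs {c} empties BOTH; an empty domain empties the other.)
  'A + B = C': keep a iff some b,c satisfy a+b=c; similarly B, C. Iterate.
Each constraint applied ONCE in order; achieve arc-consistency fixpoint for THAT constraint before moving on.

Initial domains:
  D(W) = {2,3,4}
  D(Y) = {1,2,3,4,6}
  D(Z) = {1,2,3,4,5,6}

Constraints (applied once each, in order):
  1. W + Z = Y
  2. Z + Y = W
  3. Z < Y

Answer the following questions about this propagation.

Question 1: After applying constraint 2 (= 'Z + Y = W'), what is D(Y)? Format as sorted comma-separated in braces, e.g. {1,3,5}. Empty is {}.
Constraint 1 (W + Z = Y) on D(W)={2,3,4} D(Z)={1,2,3,4,5,6} D(Y)={1,2,3,4,6}: Z {1,2,3,4,5,6}->{1,2,3,4}; Y {1,2,3,4,6}->{3,4,6}
Constraint 2 (Z + Y = W) on D(Z)={1,2,3,4} D(Y)={3,4,6} D(W)={2,3,4}: Z {1,2,3,4}->{1}; Y {3,4,6}->{3}; W {2,3,4}->{4}
So after constraint 2: D(Y) = {3}

Answer: {3}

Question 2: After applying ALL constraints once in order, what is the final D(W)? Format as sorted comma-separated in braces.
Answer: {4}

Derivation:
Constraint 1 (W + Z = Y) on D(W)={2,3,4} D(Z)={1,2,3,4,5,6} D(Y)={1,2,3,4,6}: Z {1,2,3,4,5,6}->{1,2,3,4}; Y {1,2,3,4,6}->{3,4,6}
Constraint 2 (Z + Y = W) on D(Z)={1,2,3,4} D(Y)={3,4,6} D(W)={2,3,4}: Z {1,2,3,4}->{1}; Y {3,4,6}->{3}; W {2,3,4}->{4}
Constraint 3 (Z < Y) on D(Z)={1} D(Y)={3}: no change
So after all 3 constraints: D(W) = {4}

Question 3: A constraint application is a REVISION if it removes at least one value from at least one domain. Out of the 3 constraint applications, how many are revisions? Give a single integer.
Answer: 2

Derivation:
Constraint 1 (W + Z = Y) on D(W)={2,3,4} D(Z)={1,2,3,4,5,6} D(Y)={1,2,3,4,6}: Z {1,2,3,4,5,6}->{1,2,3,4}; Y {1,2,3,4,6}->{3,4,6} => REVISION
Constraint 2 (Z + Y = W) on D(Z)={1,2,3,4} D(Y)={3,4,6} D(W)={2,3,4}: Z {1,2,3,4}->{1}; Y {3,4,6}->{3}; W {2,3,4}->{4} => REVISION
Constraint 3 (Z < Y) on D(Z)={1} D(Y)={3}: no change => not a revision
Total revisions = 2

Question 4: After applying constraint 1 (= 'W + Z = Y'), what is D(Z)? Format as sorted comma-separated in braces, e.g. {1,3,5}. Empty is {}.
Answer: {1,2,3,4}

Derivation:
Constraint 1 (W + Z = Y) on D(W)={2,3,4} D(Z)={1,2,3,4,5,6} D(Y)={1,2,3,4,6}: Z {1,2,3,4,5,6}->{1,2,3,4}; Y {1,2,3,4,6}->{3,4,6}
So after constraint 1: D(Z) = {1,2,3,4}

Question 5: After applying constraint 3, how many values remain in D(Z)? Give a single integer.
Answer: 1

Derivation:
Constraint 1 (W + Z = Y) on D(W)={2,3,4} D(Z)={1,2,3,4,5,6} D(Y)={1,2,3,4,6}: Z {1,2,3,4,5,6}->{1,2,3,4}; Y {1,2,3,4,6}->{3,4,6}
Constraint 2 (Z + Y = W) on D(Z)={1,2,3,4} D(Y)={3,4,6} D(W)={2,3,4}: Z {1,2,3,4}->{1}; Y {3,4,6}->{3}; W {2,3,4}->{4}
Constraint 3 (Z < Y) on D(Z)={1} D(Y)={3}: no change
So after constraint 3: D(Z)={1}, size = 1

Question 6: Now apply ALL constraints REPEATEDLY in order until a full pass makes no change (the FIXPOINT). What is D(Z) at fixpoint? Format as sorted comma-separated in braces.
Answer: {}

Derivation:
pass 0 (initial): D(Z)={1,2,3,4,5,6}
pass 1: W {2,3,4}->{4}; Y {1,2,3,4,6}->{3}; Z {1,2,3,4,5,6}->{1}
pass 2: W {4}->{}; Y {3}->{}; Z {1}->{}
pass 3: no change
Fixpoint after 3 passes: D(Z) = {}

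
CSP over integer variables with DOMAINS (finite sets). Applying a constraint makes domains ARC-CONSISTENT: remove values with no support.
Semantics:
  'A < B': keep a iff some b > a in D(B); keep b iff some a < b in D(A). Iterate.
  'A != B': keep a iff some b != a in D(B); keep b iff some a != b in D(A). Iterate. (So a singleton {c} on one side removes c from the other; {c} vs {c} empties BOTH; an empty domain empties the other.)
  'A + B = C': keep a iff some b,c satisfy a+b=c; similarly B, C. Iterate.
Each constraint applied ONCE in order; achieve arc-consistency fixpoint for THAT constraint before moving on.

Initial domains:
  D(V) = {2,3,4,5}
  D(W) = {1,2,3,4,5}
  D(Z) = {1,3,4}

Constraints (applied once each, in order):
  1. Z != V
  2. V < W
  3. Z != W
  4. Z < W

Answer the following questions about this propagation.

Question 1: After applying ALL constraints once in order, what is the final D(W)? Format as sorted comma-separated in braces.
Constraint 1 (Z != V) on D(Z)={1,3,4} D(V)={2,3,4,5}: no change
Constraint 2 (V < W) on D(V)={2,3,4,5} D(W)={1,2,3,4,5}: V {2,3,4,5}->{2,3,4}; W {1,2,3,4,5}->{3,4,5}
Constraint 3 (Z != W) on D(Z)={1,3,4} D(W)={3,4,5}: no change
Constraint 4 (Z < W) on D(Z)={1,3,4} D(W)={3,4,5}: no change
So after all 4 constraints: D(W) = {3,4,5}

Answer: {3,4,5}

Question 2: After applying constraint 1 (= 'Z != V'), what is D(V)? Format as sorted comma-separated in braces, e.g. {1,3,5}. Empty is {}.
Answer: {2,3,4,5}

Derivation:
Constraint 1 (Z != V) on D(Z)={1,3,4} D(V)={2,3,4,5}: no change
So after constraint 1: D(V) = {2,3,4,5}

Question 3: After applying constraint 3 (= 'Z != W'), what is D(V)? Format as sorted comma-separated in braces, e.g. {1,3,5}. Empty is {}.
Answer: {2,3,4}

Derivation:
Constraint 1 (Z != V) on D(Z)={1,3,4} D(V)={2,3,4,5}: no change
Constraint 2 (V < W) on D(V)={2,3,4,5} D(W)={1,2,3,4,5}: V {2,3,4,5}->{2,3,4}; W {1,2,3,4,5}->{3,4,5}
Constraint 3 (Z != W) on D(Z)={1,3,4} D(W)={3,4,5}: no change
So after constraint 3: D(V) = {2,3,4}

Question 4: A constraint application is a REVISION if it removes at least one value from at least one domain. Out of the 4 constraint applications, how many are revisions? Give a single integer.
Answer: 1

Derivation:
Constraint 1 (Z != V) on D(Z)={1,3,4} D(V)={2,3,4,5}: no change => not a revision
Constraint 2 (V < W) on D(V)={2,3,4,5} D(W)={1,2,3,4,5}: V {2,3,4,5}->{2,3,4}; W {1,2,3,4,5}->{3,4,5} => REVISION
Constraint 3 (Z != W) on D(Z)={1,3,4} D(W)={3,4,5}: no change => not a revision
Constraint 4 (Z < W) on D(Z)={1,3,4} D(W)={3,4,5}: no change => not a revision
Total revisions = 1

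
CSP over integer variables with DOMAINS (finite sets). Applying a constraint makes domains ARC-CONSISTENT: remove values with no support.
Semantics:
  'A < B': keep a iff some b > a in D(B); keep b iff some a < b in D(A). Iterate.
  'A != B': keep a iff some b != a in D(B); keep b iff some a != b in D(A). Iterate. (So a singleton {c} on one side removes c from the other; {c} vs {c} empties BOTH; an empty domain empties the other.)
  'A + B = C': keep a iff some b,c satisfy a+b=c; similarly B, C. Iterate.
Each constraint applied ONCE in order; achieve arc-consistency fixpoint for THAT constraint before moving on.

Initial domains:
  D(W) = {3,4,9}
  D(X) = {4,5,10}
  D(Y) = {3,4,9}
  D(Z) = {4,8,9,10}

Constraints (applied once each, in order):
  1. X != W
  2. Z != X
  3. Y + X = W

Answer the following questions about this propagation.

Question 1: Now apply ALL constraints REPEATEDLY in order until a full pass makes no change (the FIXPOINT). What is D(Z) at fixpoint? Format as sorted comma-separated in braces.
pass 0 (initial): D(Z)={4,8,9,10}
pass 1: W {3,4,9}->{9}; X {4,5,10}->{5}; Y {3,4,9}->{4}
pass 2: no change
Fixpoint after 2 passes: D(Z) = {4,8,9,10}

Answer: {4,8,9,10}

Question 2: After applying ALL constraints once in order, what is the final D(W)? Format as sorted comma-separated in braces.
Constraint 1 (X != W) on D(X)={4,5,10} D(W)={3,4,9}: no change
Constraint 2 (Z != X) on D(Z)={4,8,9,10} D(X)={4,5,10}: no change
Constraint 3 (Y + X = W) on D(Y)={3,4,9} D(X)={4,5,10} D(W)={3,4,9}: Y {3,4,9}->{4}; X {4,5,10}->{5}; W {3,4,9}->{9}
So after all 3 constraints: D(W) = {9}

Answer: {9}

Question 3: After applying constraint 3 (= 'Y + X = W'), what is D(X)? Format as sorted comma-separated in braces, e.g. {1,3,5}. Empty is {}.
Constraint 1 (X != W) on D(X)={4,5,10} D(W)={3,4,9}: no change
Constraint 2 (Z != X) on D(Z)={4,8,9,10} D(X)={4,5,10}: no change
Constraint 3 (Y + X = W) on D(Y)={3,4,9} D(X)={4,5,10} D(W)={3,4,9}: Y {3,4,9}->{4}; X {4,5,10}->{5}; W {3,4,9}->{9}
So after constraint 3: D(X) = {5}

Answer: {5}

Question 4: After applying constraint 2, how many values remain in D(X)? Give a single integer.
Constraint 1 (X != W) on D(X)={4,5,10} D(W)={3,4,9}: no change
Constraint 2 (Z != X) on D(Z)={4,8,9,10} D(X)={4,5,10}: no change
So after constraint 2: D(X)={4,5,10}, size = 3

Answer: 3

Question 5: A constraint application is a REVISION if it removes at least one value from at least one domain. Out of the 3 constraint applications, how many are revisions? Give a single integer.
Answer: 1

Derivation:
Constraint 1 (X != W) on D(X)={4,5,10} D(W)={3,4,9}: no change => not a revision
Constraint 2 (Z != X) on D(Z)={4,8,9,10} D(X)={4,5,10}: no change => not a revision
Constraint 3 (Y + X = W) on D(Y)={3,4,9} D(X)={4,5,10} D(W)={3,4,9}: Y {3,4,9}->{4}; X {4,5,10}->{5}; W {3,4,9}->{9} => REVISION
Total revisions = 1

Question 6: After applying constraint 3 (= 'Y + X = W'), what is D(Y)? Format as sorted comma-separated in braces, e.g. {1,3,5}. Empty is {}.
Answer: {4}

Derivation:
Constraint 1 (X != W) on D(X)={4,5,10} D(W)={3,4,9}: no change
Constraint 2 (Z != X) on D(Z)={4,8,9,10} D(X)={4,5,10}: no change
Constraint 3 (Y + X = W) on D(Y)={3,4,9} D(X)={4,5,10} D(W)={3,4,9}: Y {3,4,9}->{4}; X {4,5,10}->{5}; W {3,4,9}->{9}
So after constraint 3: D(Y) = {4}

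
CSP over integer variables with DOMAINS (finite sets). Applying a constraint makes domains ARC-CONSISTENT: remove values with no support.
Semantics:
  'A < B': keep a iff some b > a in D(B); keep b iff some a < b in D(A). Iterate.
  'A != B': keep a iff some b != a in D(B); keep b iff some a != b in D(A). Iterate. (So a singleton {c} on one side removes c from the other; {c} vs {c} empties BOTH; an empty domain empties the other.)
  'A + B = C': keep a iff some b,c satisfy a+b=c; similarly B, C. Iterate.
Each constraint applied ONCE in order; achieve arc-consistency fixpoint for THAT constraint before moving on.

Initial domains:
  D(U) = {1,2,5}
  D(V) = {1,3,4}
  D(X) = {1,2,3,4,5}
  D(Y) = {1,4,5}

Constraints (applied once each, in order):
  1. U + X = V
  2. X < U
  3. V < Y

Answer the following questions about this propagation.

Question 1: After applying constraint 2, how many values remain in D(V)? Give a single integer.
Answer: 2

Derivation:
Constraint 1 (U + X = V) on D(U)={1,2,5} D(X)={1,2,3,4,5} D(V)={1,3,4}: U {1,2,5}->{1,2}; X {1,2,3,4,5}->{1,2,3}; V {1,3,4}->{3,4}
Constraint 2 (X < U) on D(X)={1,2,3} D(U)={1,2}: X {1,2,3}->{1}; U {1,2}->{2}
So after constraint 2: D(V)={3,4}, size = 2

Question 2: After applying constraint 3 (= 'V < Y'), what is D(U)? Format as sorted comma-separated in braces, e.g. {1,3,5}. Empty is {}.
Constraint 1 (U + X = V) on D(U)={1,2,5} D(X)={1,2,3,4,5} D(V)={1,3,4}: U {1,2,5}->{1,2}; X {1,2,3,4,5}->{1,2,3}; V {1,3,4}->{3,4}
Constraint 2 (X < U) on D(X)={1,2,3} D(U)={1,2}: X {1,2,3}->{1}; U {1,2}->{2}
Constraint 3 (V < Y) on D(V)={3,4} D(Y)={1,4,5}: Y {1,4,5}->{4,5}
So after constraint 3: D(U) = {2}

Answer: {2}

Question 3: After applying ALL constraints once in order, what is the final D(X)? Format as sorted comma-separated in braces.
Constraint 1 (U + X = V) on D(U)={1,2,5} D(X)={1,2,3,4,5} D(V)={1,3,4}: U {1,2,5}->{1,2}; X {1,2,3,4,5}->{1,2,3}; V {1,3,4}->{3,4}
Constraint 2 (X < U) on D(X)={1,2,3} D(U)={1,2}: X {1,2,3}->{1}; U {1,2}->{2}
Constraint 3 (V < Y) on D(V)={3,4} D(Y)={1,4,5}: Y {1,4,5}->{4,5}
So after all 3 constraints: D(X) = {1}

Answer: {1}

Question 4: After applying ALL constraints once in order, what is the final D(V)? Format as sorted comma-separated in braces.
Answer: {3,4}

Derivation:
Constraint 1 (U + X = V) on D(U)={1,2,5} D(X)={1,2,3,4,5} D(V)={1,3,4}: U {1,2,5}->{1,2}; X {1,2,3,4,5}->{1,2,3}; V {1,3,4}->{3,4}
Constraint 2 (X < U) on D(X)={1,2,3} D(U)={1,2}: X {1,2,3}->{1}; U {1,2}->{2}
Constraint 3 (V < Y) on D(V)={3,4} D(Y)={1,4,5}: Y {1,4,5}->{4,5}
So after all 3 constraints: D(V) = {3,4}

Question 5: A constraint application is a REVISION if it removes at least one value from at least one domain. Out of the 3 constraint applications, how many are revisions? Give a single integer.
Constraint 1 (U + X = V) on D(U)={1,2,5} D(X)={1,2,3,4,5} D(V)={1,3,4}: U {1,2,5}->{1,2}; X {1,2,3,4,5}->{1,2,3}; V {1,3,4}->{3,4} => REVISION
Constraint 2 (X < U) on D(X)={1,2,3} D(U)={1,2}: X {1,2,3}->{1}; U {1,2}->{2} => REVISION
Constraint 3 (V < Y) on D(V)={3,4} D(Y)={1,4,5}: Y {1,4,5}->{4,5} => REVISION
Total revisions = 3

Answer: 3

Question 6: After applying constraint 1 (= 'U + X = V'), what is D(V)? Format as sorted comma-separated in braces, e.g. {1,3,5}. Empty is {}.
Constraint 1 (U + X = V) on D(U)={1,2,5} D(X)={1,2,3,4,5} D(V)={1,3,4}: U {1,2,5}->{1,2}; X {1,2,3,4,5}->{1,2,3}; V {1,3,4}->{3,4}
So after constraint 1: D(V) = {3,4}

Answer: {3,4}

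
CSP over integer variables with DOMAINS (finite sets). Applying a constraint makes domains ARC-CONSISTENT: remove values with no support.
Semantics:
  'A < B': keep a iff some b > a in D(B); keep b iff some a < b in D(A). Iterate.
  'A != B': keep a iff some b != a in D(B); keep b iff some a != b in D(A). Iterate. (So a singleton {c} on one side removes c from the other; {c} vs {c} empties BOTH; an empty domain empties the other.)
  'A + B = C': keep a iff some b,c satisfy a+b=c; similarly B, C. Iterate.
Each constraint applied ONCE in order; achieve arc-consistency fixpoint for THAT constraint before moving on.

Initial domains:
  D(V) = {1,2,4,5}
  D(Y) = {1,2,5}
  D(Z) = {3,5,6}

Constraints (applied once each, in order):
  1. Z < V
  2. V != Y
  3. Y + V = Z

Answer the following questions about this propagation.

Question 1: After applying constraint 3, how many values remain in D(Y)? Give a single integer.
Constraint 1 (Z < V) on D(Z)={3,5,6} D(V)={1,2,4,5}: Z {3,5,6}->{3}; V {1,2,4,5}->{4,5}
Constraint 2 (V != Y) on D(V)={4,5} D(Y)={1,2,5}: no change
Constraint 3 (Y + V = Z) on D(Y)={1,2,5} D(V)={4,5} D(Z)={3}: Y {1,2,5}->{}; V {4,5}->{}; Z {3}->{}
So after constraint 3: D(Y)={}, size = 0

Answer: 0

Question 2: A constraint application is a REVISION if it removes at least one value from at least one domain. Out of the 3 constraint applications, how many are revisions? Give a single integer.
Answer: 2

Derivation:
Constraint 1 (Z < V) on D(Z)={3,5,6} D(V)={1,2,4,5}: Z {3,5,6}->{3}; V {1,2,4,5}->{4,5} => REVISION
Constraint 2 (V != Y) on D(V)={4,5} D(Y)={1,2,5}: no change => not a revision
Constraint 3 (Y + V = Z) on D(Y)={1,2,5} D(V)={4,5} D(Z)={3}: Y {1,2,5}->{}; V {4,5}->{}; Z {3}->{} => REVISION
Total revisions = 2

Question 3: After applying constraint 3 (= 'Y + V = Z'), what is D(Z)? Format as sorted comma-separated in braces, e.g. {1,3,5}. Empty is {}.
Constraint 1 (Z < V) on D(Z)={3,5,6} D(V)={1,2,4,5}: Z {3,5,6}->{3}; V {1,2,4,5}->{4,5}
Constraint 2 (V != Y) on D(V)={4,5} D(Y)={1,2,5}: no change
Constraint 3 (Y + V = Z) on D(Y)={1,2,5} D(V)={4,5} D(Z)={3}: Y {1,2,5}->{}; V {4,5}->{}; Z {3}->{}
So after constraint 3: D(Z) = {}

Answer: {}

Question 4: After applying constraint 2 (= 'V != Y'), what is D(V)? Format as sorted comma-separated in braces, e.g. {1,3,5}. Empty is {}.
Constraint 1 (Z < V) on D(Z)={3,5,6} D(V)={1,2,4,5}: Z {3,5,6}->{3}; V {1,2,4,5}->{4,5}
Constraint 2 (V != Y) on D(V)={4,5} D(Y)={1,2,5}: no change
So after constraint 2: D(V) = {4,5}

Answer: {4,5}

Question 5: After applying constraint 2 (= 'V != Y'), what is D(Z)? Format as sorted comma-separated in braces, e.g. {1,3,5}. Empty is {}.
Constraint 1 (Z < V) on D(Z)={3,5,6} D(V)={1,2,4,5}: Z {3,5,6}->{3}; V {1,2,4,5}->{4,5}
Constraint 2 (V != Y) on D(V)={4,5} D(Y)={1,2,5}: no change
So after constraint 2: D(Z) = {3}

Answer: {3}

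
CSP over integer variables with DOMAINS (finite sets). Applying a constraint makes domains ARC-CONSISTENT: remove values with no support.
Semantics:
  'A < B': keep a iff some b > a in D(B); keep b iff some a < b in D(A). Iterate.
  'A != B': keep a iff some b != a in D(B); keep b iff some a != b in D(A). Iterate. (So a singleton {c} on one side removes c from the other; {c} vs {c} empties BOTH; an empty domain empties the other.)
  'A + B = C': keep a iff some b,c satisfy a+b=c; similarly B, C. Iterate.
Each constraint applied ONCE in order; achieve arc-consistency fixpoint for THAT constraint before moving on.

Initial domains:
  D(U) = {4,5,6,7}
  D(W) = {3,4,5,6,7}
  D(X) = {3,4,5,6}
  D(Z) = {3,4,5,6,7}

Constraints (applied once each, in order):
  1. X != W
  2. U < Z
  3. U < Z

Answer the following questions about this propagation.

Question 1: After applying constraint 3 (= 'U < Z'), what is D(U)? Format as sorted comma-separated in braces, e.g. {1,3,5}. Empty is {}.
Constraint 1 (X != W) on D(X)={3,4,5,6} D(W)={3,4,5,6,7}: no change
Constraint 2 (U < Z) on D(U)={4,5,6,7} D(Z)={3,4,5,6,7}: U {4,5,6,7}->{4,5,6}; Z {3,4,5,6,7}->{5,6,7}
Constraint 3 (U < Z) on D(U)={4,5,6} D(Z)={5,6,7}: no change
So after constraint 3: D(U) = {4,5,6}

Answer: {4,5,6}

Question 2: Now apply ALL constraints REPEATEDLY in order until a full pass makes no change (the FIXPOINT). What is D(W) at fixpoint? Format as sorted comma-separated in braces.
pass 0 (initial): D(W)={3,4,5,6,7}
pass 1: U {4,5,6,7}->{4,5,6}; Z {3,4,5,6,7}->{5,6,7}
pass 2: no change
Fixpoint after 2 passes: D(W) = {3,4,5,6,7}

Answer: {3,4,5,6,7}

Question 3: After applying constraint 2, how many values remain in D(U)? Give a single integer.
Answer: 3

Derivation:
Constraint 1 (X != W) on D(X)={3,4,5,6} D(W)={3,4,5,6,7}: no change
Constraint 2 (U < Z) on D(U)={4,5,6,7} D(Z)={3,4,5,6,7}: U {4,5,6,7}->{4,5,6}; Z {3,4,5,6,7}->{5,6,7}
So after constraint 2: D(U)={4,5,6}, size = 3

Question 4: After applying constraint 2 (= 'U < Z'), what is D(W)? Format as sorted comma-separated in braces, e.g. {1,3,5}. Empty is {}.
Constraint 1 (X != W) on D(X)={3,4,5,6} D(W)={3,4,5,6,7}: no change
Constraint 2 (U < Z) on D(U)={4,5,6,7} D(Z)={3,4,5,6,7}: U {4,5,6,7}->{4,5,6}; Z {3,4,5,6,7}->{5,6,7}
So after constraint 2: D(W) = {3,4,5,6,7}

Answer: {3,4,5,6,7}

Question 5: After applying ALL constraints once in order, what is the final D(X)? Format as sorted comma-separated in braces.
Answer: {3,4,5,6}

Derivation:
Constraint 1 (X != W) on D(X)={3,4,5,6} D(W)={3,4,5,6,7}: no change
Constraint 2 (U < Z) on D(U)={4,5,6,7} D(Z)={3,4,5,6,7}: U {4,5,6,7}->{4,5,6}; Z {3,4,5,6,7}->{5,6,7}
Constraint 3 (U < Z) on D(U)={4,5,6} D(Z)={5,6,7}: no change
So after all 3 constraints: D(X) = {3,4,5,6}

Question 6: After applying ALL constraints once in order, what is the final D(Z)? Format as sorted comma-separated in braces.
Answer: {5,6,7}

Derivation:
Constraint 1 (X != W) on D(X)={3,4,5,6} D(W)={3,4,5,6,7}: no change
Constraint 2 (U < Z) on D(U)={4,5,6,7} D(Z)={3,4,5,6,7}: U {4,5,6,7}->{4,5,6}; Z {3,4,5,6,7}->{5,6,7}
Constraint 3 (U < Z) on D(U)={4,5,6} D(Z)={5,6,7}: no change
So after all 3 constraints: D(Z) = {5,6,7}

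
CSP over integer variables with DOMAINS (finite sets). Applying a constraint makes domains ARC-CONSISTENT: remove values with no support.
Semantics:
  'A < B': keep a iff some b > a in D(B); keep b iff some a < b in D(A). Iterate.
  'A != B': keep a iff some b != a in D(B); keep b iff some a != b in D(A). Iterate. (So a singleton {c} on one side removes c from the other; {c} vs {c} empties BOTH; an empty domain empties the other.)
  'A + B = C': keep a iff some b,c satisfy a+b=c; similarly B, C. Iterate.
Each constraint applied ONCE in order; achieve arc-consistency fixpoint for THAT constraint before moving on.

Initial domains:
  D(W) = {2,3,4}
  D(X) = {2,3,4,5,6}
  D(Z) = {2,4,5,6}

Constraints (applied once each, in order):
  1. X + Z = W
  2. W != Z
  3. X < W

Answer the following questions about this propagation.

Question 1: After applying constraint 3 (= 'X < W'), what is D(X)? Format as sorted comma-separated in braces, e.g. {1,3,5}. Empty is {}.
Constraint 1 (X + Z = W) on D(X)={2,3,4,5,6} D(Z)={2,4,5,6} D(W)={2,3,4}: X {2,3,4,5,6}->{2}; Z {2,4,5,6}->{2}; W {2,3,4}->{4}
Constraint 2 (W != Z) on D(W)={4} D(Z)={2}: no change
Constraint 3 (X < W) on D(X)={2} D(W)={4}: no change
So after constraint 3: D(X) = {2}

Answer: {2}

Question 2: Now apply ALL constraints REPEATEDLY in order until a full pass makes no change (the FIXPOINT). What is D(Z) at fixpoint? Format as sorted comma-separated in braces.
Answer: {2}

Derivation:
pass 0 (initial): D(Z)={2,4,5,6}
pass 1: W {2,3,4}->{4}; X {2,3,4,5,6}->{2}; Z {2,4,5,6}->{2}
pass 2: no change
Fixpoint after 2 passes: D(Z) = {2}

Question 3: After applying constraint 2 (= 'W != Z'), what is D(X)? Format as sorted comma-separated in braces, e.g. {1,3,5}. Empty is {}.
Answer: {2}

Derivation:
Constraint 1 (X + Z = W) on D(X)={2,3,4,5,6} D(Z)={2,4,5,6} D(W)={2,3,4}: X {2,3,4,5,6}->{2}; Z {2,4,5,6}->{2}; W {2,3,4}->{4}
Constraint 2 (W != Z) on D(W)={4} D(Z)={2}: no change
So after constraint 2: D(X) = {2}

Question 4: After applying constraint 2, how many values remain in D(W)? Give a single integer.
Answer: 1

Derivation:
Constraint 1 (X + Z = W) on D(X)={2,3,4,5,6} D(Z)={2,4,5,6} D(W)={2,3,4}: X {2,3,4,5,6}->{2}; Z {2,4,5,6}->{2}; W {2,3,4}->{4}
Constraint 2 (W != Z) on D(W)={4} D(Z)={2}: no change
So after constraint 2: D(W)={4}, size = 1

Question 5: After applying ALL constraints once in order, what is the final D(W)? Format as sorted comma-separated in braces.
Constraint 1 (X + Z = W) on D(X)={2,3,4,5,6} D(Z)={2,4,5,6} D(W)={2,3,4}: X {2,3,4,5,6}->{2}; Z {2,4,5,6}->{2}; W {2,3,4}->{4}
Constraint 2 (W != Z) on D(W)={4} D(Z)={2}: no change
Constraint 3 (X < W) on D(X)={2} D(W)={4}: no change
So after all 3 constraints: D(W) = {4}

Answer: {4}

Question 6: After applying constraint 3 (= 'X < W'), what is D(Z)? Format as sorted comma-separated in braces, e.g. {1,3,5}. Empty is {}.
Answer: {2}

Derivation:
Constraint 1 (X + Z = W) on D(X)={2,3,4,5,6} D(Z)={2,4,5,6} D(W)={2,3,4}: X {2,3,4,5,6}->{2}; Z {2,4,5,6}->{2}; W {2,3,4}->{4}
Constraint 2 (W != Z) on D(W)={4} D(Z)={2}: no change
Constraint 3 (X < W) on D(X)={2} D(W)={4}: no change
So after constraint 3: D(Z) = {2}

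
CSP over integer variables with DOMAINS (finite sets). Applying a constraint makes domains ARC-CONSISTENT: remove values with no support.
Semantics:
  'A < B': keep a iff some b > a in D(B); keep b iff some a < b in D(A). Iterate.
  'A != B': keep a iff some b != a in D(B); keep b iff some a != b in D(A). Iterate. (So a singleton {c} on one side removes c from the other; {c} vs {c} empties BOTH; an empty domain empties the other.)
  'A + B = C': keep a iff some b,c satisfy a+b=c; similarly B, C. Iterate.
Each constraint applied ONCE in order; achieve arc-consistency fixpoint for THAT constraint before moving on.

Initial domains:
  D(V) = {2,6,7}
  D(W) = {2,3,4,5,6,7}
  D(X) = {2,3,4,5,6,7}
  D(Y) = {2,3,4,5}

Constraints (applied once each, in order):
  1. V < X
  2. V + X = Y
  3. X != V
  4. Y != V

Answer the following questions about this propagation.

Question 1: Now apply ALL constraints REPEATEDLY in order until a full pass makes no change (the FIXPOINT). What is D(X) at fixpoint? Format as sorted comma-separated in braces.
Answer: {3}

Derivation:
pass 0 (initial): D(X)={2,3,4,5,6,7}
pass 1: V {2,6,7}->{2}; X {2,3,4,5,6,7}->{3}; Y {2,3,4,5}->{5}
pass 2: no change
Fixpoint after 2 passes: D(X) = {3}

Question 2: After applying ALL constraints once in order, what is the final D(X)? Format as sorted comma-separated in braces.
Constraint 1 (V < X) on D(V)={2,6,7} D(X)={2,3,4,5,6,7}: V {2,6,7}->{2,6}; X {2,3,4,5,6,7}->{3,4,5,6,7}
Constraint 2 (V + X = Y) on D(V)={2,6} D(X)={3,4,5,6,7} D(Y)={2,3,4,5}: V {2,6}->{2}; X {3,4,5,6,7}->{3}; Y {2,3,4,5}->{5}
Constraint 3 (X != V) on D(X)={3} D(V)={2}: no change
Constraint 4 (Y != V) on D(Y)={5} D(V)={2}: no change
So after all 4 constraints: D(X) = {3}

Answer: {3}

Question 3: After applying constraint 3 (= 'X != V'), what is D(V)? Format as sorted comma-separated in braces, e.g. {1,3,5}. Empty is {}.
Constraint 1 (V < X) on D(V)={2,6,7} D(X)={2,3,4,5,6,7}: V {2,6,7}->{2,6}; X {2,3,4,5,6,7}->{3,4,5,6,7}
Constraint 2 (V + X = Y) on D(V)={2,6} D(X)={3,4,5,6,7} D(Y)={2,3,4,5}: V {2,6}->{2}; X {3,4,5,6,7}->{3}; Y {2,3,4,5}->{5}
Constraint 3 (X != V) on D(X)={3} D(V)={2}: no change
So after constraint 3: D(V) = {2}

Answer: {2}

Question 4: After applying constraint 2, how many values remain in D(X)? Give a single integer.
Answer: 1

Derivation:
Constraint 1 (V < X) on D(V)={2,6,7} D(X)={2,3,4,5,6,7}: V {2,6,7}->{2,6}; X {2,3,4,5,6,7}->{3,4,5,6,7}
Constraint 2 (V + X = Y) on D(V)={2,6} D(X)={3,4,5,6,7} D(Y)={2,3,4,5}: V {2,6}->{2}; X {3,4,5,6,7}->{3}; Y {2,3,4,5}->{5}
So after constraint 2: D(X)={3}, size = 1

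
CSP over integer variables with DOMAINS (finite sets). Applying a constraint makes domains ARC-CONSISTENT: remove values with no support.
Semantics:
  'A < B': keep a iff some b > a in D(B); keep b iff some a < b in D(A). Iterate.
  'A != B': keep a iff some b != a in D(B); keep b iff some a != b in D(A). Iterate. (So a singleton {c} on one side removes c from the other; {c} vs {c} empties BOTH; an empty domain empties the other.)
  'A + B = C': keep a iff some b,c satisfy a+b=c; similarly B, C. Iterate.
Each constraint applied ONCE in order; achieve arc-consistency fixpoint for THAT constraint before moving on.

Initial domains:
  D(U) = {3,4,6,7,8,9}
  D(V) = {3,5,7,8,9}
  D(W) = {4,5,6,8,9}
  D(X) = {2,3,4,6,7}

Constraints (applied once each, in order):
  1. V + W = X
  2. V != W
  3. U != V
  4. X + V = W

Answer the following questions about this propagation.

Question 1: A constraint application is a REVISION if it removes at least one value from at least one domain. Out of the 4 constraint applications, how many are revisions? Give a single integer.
Constraint 1 (V + W = X) on D(V)={3,5,7,8,9} D(W)={4,5,6,8,9} D(X)={2,3,4,6,7}: V {3,5,7,8,9}->{3}; W {4,5,6,8,9}->{4}; X {2,3,4,6,7}->{7} => REVISION
Constraint 2 (V != W) on D(V)={3} D(W)={4}: no change => not a revision
Constraint 3 (U != V) on D(U)={3,4,6,7,8,9} D(V)={3}: U {3,4,6,7,8,9}->{4,6,7,8,9} => REVISION
Constraint 4 (X + V = W) on D(X)={7} D(V)={3} D(W)={4}: X {7}->{}; V {3}->{}; W {4}->{} => REVISION
Total revisions = 3

Answer: 3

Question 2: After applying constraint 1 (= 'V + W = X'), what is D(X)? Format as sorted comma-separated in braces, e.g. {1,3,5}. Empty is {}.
Answer: {7}

Derivation:
Constraint 1 (V + W = X) on D(V)={3,5,7,8,9} D(W)={4,5,6,8,9} D(X)={2,3,4,6,7}: V {3,5,7,8,9}->{3}; W {4,5,6,8,9}->{4}; X {2,3,4,6,7}->{7}
So after constraint 1: D(X) = {7}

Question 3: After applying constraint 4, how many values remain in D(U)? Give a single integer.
Constraint 1 (V + W = X) on D(V)={3,5,7,8,9} D(W)={4,5,6,8,9} D(X)={2,3,4,6,7}: V {3,5,7,8,9}->{3}; W {4,5,6,8,9}->{4}; X {2,3,4,6,7}->{7}
Constraint 2 (V != W) on D(V)={3} D(W)={4}: no change
Constraint 3 (U != V) on D(U)={3,4,6,7,8,9} D(V)={3}: U {3,4,6,7,8,9}->{4,6,7,8,9}
Constraint 4 (X + V = W) on D(X)={7} D(V)={3} D(W)={4}: X {7}->{}; V {3}->{}; W {4}->{}
So after constraint 4: D(U)={4,6,7,8,9}, size = 5

Answer: 5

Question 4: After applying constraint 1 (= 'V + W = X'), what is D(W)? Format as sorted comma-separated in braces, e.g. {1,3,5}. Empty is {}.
Answer: {4}

Derivation:
Constraint 1 (V + W = X) on D(V)={3,5,7,8,9} D(W)={4,5,6,8,9} D(X)={2,3,4,6,7}: V {3,5,7,8,9}->{3}; W {4,5,6,8,9}->{4}; X {2,3,4,6,7}->{7}
So after constraint 1: D(W) = {4}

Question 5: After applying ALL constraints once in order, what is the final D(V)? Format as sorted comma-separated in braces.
Constraint 1 (V + W = X) on D(V)={3,5,7,8,9} D(W)={4,5,6,8,9} D(X)={2,3,4,6,7}: V {3,5,7,8,9}->{3}; W {4,5,6,8,9}->{4}; X {2,3,4,6,7}->{7}
Constraint 2 (V != W) on D(V)={3} D(W)={4}: no change
Constraint 3 (U != V) on D(U)={3,4,6,7,8,9} D(V)={3}: U {3,4,6,7,8,9}->{4,6,7,8,9}
Constraint 4 (X + V = W) on D(X)={7} D(V)={3} D(W)={4}: X {7}->{}; V {3}->{}; W {4}->{}
So after all 4 constraints: D(V) = {}

Answer: {}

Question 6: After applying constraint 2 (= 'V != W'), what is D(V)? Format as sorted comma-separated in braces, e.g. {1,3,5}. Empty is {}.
Constraint 1 (V + W = X) on D(V)={3,5,7,8,9} D(W)={4,5,6,8,9} D(X)={2,3,4,6,7}: V {3,5,7,8,9}->{3}; W {4,5,6,8,9}->{4}; X {2,3,4,6,7}->{7}
Constraint 2 (V != W) on D(V)={3} D(W)={4}: no change
So after constraint 2: D(V) = {3}

Answer: {3}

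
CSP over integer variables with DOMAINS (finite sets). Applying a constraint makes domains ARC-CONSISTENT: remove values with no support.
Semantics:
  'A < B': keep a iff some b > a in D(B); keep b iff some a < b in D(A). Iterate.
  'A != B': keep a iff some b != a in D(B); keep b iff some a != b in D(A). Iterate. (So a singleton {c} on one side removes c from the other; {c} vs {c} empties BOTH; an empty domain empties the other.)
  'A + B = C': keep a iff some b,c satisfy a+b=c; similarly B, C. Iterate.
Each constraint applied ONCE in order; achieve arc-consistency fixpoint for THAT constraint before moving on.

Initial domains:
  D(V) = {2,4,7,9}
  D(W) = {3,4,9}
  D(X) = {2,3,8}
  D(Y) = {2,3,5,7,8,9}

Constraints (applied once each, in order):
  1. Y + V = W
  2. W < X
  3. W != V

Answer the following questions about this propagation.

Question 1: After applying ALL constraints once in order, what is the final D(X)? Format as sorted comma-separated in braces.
Constraint 1 (Y + V = W) on D(Y)={2,3,5,7,8,9} D(V)={2,4,7,9} D(W)={3,4,9}: Y {2,3,5,7,8,9}->{2,5,7}; V {2,4,7,9}->{2,4,7}; W {3,4,9}->{4,9}
Constraint 2 (W < X) on D(W)={4,9} D(X)={2,3,8}: W {4,9}->{4}; X {2,3,8}->{8}
Constraint 3 (W != V) on D(W)={4} D(V)={2,4,7}: V {2,4,7}->{2,7}
So after all 3 constraints: D(X) = {8}

Answer: {8}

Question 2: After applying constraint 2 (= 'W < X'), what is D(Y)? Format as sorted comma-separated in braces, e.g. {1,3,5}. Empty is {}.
Constraint 1 (Y + V = W) on D(Y)={2,3,5,7,8,9} D(V)={2,4,7,9} D(W)={3,4,9}: Y {2,3,5,7,8,9}->{2,5,7}; V {2,4,7,9}->{2,4,7}; W {3,4,9}->{4,9}
Constraint 2 (W < X) on D(W)={4,9} D(X)={2,3,8}: W {4,9}->{4}; X {2,3,8}->{8}
So after constraint 2: D(Y) = {2,5,7}

Answer: {2,5,7}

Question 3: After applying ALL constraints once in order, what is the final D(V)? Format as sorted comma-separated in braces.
Constraint 1 (Y + V = W) on D(Y)={2,3,5,7,8,9} D(V)={2,4,7,9} D(W)={3,4,9}: Y {2,3,5,7,8,9}->{2,5,7}; V {2,4,7,9}->{2,4,7}; W {3,4,9}->{4,9}
Constraint 2 (W < X) on D(W)={4,9} D(X)={2,3,8}: W {4,9}->{4}; X {2,3,8}->{8}
Constraint 3 (W != V) on D(W)={4} D(V)={2,4,7}: V {2,4,7}->{2,7}
So after all 3 constraints: D(V) = {2,7}

Answer: {2,7}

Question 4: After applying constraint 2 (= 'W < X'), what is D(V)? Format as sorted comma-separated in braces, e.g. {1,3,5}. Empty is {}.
Answer: {2,4,7}

Derivation:
Constraint 1 (Y + V = W) on D(Y)={2,3,5,7,8,9} D(V)={2,4,7,9} D(W)={3,4,9}: Y {2,3,5,7,8,9}->{2,5,7}; V {2,4,7,9}->{2,4,7}; W {3,4,9}->{4,9}
Constraint 2 (W < X) on D(W)={4,9} D(X)={2,3,8}: W {4,9}->{4}; X {2,3,8}->{8}
So after constraint 2: D(V) = {2,4,7}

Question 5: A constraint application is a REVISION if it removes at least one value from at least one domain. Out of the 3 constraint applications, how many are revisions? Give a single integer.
Answer: 3

Derivation:
Constraint 1 (Y + V = W) on D(Y)={2,3,5,7,8,9} D(V)={2,4,7,9} D(W)={3,4,9}: Y {2,3,5,7,8,9}->{2,5,7}; V {2,4,7,9}->{2,4,7}; W {3,4,9}->{4,9} => REVISION
Constraint 2 (W < X) on D(W)={4,9} D(X)={2,3,8}: W {4,9}->{4}; X {2,3,8}->{8} => REVISION
Constraint 3 (W != V) on D(W)={4} D(V)={2,4,7}: V {2,4,7}->{2,7} => REVISION
Total revisions = 3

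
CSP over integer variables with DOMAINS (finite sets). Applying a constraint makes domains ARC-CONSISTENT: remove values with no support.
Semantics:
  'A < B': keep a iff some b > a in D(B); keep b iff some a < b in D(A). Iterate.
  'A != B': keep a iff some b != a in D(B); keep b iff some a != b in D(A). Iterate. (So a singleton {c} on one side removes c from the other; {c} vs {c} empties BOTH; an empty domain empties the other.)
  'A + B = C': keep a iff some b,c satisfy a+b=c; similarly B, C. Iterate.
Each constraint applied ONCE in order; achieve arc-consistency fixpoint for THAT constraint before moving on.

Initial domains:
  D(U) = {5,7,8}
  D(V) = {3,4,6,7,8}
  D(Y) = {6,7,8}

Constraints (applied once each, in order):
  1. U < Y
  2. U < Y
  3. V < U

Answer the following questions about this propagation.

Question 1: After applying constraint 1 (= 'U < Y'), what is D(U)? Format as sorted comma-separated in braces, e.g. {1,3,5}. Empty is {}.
Constraint 1 (U < Y) on D(U)={5,7,8} D(Y)={6,7,8}: U {5,7,8}->{5,7}
So after constraint 1: D(U) = {5,7}

Answer: {5,7}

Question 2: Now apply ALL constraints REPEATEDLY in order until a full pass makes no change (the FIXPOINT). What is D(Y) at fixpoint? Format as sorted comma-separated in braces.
pass 0 (initial): D(Y)={6,7,8}
pass 1: U {5,7,8}->{5,7}; V {3,4,6,7,8}->{3,4,6}
pass 2: no change
Fixpoint after 2 passes: D(Y) = {6,7,8}

Answer: {6,7,8}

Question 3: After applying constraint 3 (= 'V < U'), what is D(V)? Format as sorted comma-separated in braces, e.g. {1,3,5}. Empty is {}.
Constraint 1 (U < Y) on D(U)={5,7,8} D(Y)={6,7,8}: U {5,7,8}->{5,7}
Constraint 2 (U < Y) on D(U)={5,7} D(Y)={6,7,8}: no change
Constraint 3 (V < U) on D(V)={3,4,6,7,8} D(U)={5,7}: V {3,4,6,7,8}->{3,4,6}
So after constraint 3: D(V) = {3,4,6}

Answer: {3,4,6}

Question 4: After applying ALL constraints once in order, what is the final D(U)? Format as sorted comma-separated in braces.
Constraint 1 (U < Y) on D(U)={5,7,8} D(Y)={6,7,8}: U {5,7,8}->{5,7}
Constraint 2 (U < Y) on D(U)={5,7} D(Y)={6,7,8}: no change
Constraint 3 (V < U) on D(V)={3,4,6,7,8} D(U)={5,7}: V {3,4,6,7,8}->{3,4,6}
So after all 3 constraints: D(U) = {5,7}

Answer: {5,7}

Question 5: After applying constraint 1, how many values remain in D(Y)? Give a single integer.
Constraint 1 (U < Y) on D(U)={5,7,8} D(Y)={6,7,8}: U {5,7,8}->{5,7}
So after constraint 1: D(Y)={6,7,8}, size = 3

Answer: 3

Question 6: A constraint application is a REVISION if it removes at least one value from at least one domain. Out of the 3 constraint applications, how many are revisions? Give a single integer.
Constraint 1 (U < Y) on D(U)={5,7,8} D(Y)={6,7,8}: U {5,7,8}->{5,7} => REVISION
Constraint 2 (U < Y) on D(U)={5,7} D(Y)={6,7,8}: no change => not a revision
Constraint 3 (V < U) on D(V)={3,4,6,7,8} D(U)={5,7}: V {3,4,6,7,8}->{3,4,6} => REVISION
Total revisions = 2

Answer: 2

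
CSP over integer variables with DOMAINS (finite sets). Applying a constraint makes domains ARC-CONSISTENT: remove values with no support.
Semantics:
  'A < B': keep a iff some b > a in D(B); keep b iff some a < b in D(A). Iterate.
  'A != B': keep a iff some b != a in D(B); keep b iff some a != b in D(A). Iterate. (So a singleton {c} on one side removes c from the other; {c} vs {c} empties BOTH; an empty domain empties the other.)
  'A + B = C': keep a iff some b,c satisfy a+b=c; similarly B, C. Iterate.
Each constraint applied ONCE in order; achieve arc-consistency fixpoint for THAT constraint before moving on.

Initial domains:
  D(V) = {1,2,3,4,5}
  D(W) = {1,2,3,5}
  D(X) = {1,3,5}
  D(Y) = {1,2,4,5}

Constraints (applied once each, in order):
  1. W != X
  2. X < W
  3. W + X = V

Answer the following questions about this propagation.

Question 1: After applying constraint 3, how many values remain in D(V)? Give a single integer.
Answer: 3

Derivation:
Constraint 1 (W != X) on D(W)={1,2,3,5} D(X)={1,3,5}: no change
Constraint 2 (X < W) on D(X)={1,3,5} D(W)={1,2,3,5}: X {1,3,5}->{1,3}; W {1,2,3,5}->{2,3,5}
Constraint 3 (W + X = V) on D(W)={2,3,5} D(X)={1,3} D(V)={1,2,3,4,5}: W {2,3,5}->{2,3}; V {1,2,3,4,5}->{3,4,5}
So after constraint 3: D(V)={3,4,5}, size = 3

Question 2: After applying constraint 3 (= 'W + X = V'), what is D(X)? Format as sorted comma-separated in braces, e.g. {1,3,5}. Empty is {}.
Constraint 1 (W != X) on D(W)={1,2,3,5} D(X)={1,3,5}: no change
Constraint 2 (X < W) on D(X)={1,3,5} D(W)={1,2,3,5}: X {1,3,5}->{1,3}; W {1,2,3,5}->{2,3,5}
Constraint 3 (W + X = V) on D(W)={2,3,5} D(X)={1,3} D(V)={1,2,3,4,5}: W {2,3,5}->{2,3}; V {1,2,3,4,5}->{3,4,5}
So after constraint 3: D(X) = {1,3}

Answer: {1,3}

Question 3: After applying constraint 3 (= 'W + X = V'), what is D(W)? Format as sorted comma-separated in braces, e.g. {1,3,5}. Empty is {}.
Constraint 1 (W != X) on D(W)={1,2,3,5} D(X)={1,3,5}: no change
Constraint 2 (X < W) on D(X)={1,3,5} D(W)={1,2,3,5}: X {1,3,5}->{1,3}; W {1,2,3,5}->{2,3,5}
Constraint 3 (W + X = V) on D(W)={2,3,5} D(X)={1,3} D(V)={1,2,3,4,5}: W {2,3,5}->{2,3}; V {1,2,3,4,5}->{3,4,5}
So after constraint 3: D(W) = {2,3}

Answer: {2,3}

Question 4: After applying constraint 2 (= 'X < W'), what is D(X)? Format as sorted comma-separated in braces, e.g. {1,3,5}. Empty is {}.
Constraint 1 (W != X) on D(W)={1,2,3,5} D(X)={1,3,5}: no change
Constraint 2 (X < W) on D(X)={1,3,5} D(W)={1,2,3,5}: X {1,3,5}->{1,3}; W {1,2,3,5}->{2,3,5}
So after constraint 2: D(X) = {1,3}

Answer: {1,3}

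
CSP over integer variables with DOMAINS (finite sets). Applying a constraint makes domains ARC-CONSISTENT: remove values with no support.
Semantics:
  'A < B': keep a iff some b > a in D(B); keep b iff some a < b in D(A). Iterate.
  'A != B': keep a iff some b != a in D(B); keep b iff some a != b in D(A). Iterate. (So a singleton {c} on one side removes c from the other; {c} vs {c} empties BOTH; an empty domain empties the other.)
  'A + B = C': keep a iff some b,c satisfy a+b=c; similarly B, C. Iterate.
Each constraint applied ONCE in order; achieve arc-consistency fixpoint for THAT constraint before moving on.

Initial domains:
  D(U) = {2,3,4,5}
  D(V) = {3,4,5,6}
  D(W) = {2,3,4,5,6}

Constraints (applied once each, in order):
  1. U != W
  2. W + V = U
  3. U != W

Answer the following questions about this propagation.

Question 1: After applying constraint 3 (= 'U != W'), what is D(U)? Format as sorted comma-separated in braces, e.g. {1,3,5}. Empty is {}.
Constraint 1 (U != W) on D(U)={2,3,4,5} D(W)={2,3,4,5,6}: no change
Constraint 2 (W + V = U) on D(W)={2,3,4,5,6} D(V)={3,4,5,6} D(U)={2,3,4,5}: W {2,3,4,5,6}->{2}; V {3,4,5,6}->{3}; U {2,3,4,5}->{5}
Constraint 3 (U != W) on D(U)={5} D(W)={2}: no change
So after constraint 3: D(U) = {5}

Answer: {5}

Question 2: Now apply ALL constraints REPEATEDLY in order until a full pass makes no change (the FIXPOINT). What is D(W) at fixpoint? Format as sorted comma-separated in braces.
Answer: {2}

Derivation:
pass 0 (initial): D(W)={2,3,4,5,6}
pass 1: U {2,3,4,5}->{5}; V {3,4,5,6}->{3}; W {2,3,4,5,6}->{2}
pass 2: no change
Fixpoint after 2 passes: D(W) = {2}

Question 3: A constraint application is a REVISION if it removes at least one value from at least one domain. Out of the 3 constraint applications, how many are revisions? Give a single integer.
Answer: 1

Derivation:
Constraint 1 (U != W) on D(U)={2,3,4,5} D(W)={2,3,4,5,6}: no change => not a revision
Constraint 2 (W + V = U) on D(W)={2,3,4,5,6} D(V)={3,4,5,6} D(U)={2,3,4,5}: W {2,3,4,5,6}->{2}; V {3,4,5,6}->{3}; U {2,3,4,5}->{5} => REVISION
Constraint 3 (U != W) on D(U)={5} D(W)={2}: no change => not a revision
Total revisions = 1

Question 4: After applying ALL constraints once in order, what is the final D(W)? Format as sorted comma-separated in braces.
Answer: {2}

Derivation:
Constraint 1 (U != W) on D(U)={2,3,4,5} D(W)={2,3,4,5,6}: no change
Constraint 2 (W + V = U) on D(W)={2,3,4,5,6} D(V)={3,4,5,6} D(U)={2,3,4,5}: W {2,3,4,5,6}->{2}; V {3,4,5,6}->{3}; U {2,3,4,5}->{5}
Constraint 3 (U != W) on D(U)={5} D(W)={2}: no change
So after all 3 constraints: D(W) = {2}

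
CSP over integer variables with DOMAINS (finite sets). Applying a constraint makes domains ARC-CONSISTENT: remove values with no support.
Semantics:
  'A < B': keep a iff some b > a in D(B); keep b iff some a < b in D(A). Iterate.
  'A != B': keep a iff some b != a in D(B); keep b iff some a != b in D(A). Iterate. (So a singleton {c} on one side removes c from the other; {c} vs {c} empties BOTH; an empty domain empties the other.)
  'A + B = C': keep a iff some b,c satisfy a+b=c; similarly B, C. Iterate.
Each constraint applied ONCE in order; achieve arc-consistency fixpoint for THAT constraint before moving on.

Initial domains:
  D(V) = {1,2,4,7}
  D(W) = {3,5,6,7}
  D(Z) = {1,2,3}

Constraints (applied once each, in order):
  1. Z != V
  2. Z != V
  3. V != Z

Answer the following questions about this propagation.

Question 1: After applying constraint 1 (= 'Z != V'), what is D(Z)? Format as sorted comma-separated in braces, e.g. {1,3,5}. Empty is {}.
Constraint 1 (Z != V) on D(Z)={1,2,3} D(V)={1,2,4,7}: no change
So after constraint 1: D(Z) = {1,2,3}

Answer: {1,2,3}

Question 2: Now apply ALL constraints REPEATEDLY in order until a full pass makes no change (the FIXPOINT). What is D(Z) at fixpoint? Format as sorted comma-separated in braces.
pass 0 (initial): D(Z)={1,2,3}
pass 1: no change
Fixpoint after 1 passes: D(Z) = {1,2,3}

Answer: {1,2,3}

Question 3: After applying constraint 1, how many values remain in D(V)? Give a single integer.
Constraint 1 (Z != V) on D(Z)={1,2,3} D(V)={1,2,4,7}: no change
So after constraint 1: D(V)={1,2,4,7}, size = 4

Answer: 4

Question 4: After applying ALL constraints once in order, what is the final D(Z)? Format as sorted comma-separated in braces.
Answer: {1,2,3}

Derivation:
Constraint 1 (Z != V) on D(Z)={1,2,3} D(V)={1,2,4,7}: no change
Constraint 2 (Z != V) on D(Z)={1,2,3} D(V)={1,2,4,7}: no change
Constraint 3 (V != Z) on D(V)={1,2,4,7} D(Z)={1,2,3}: no change
So after all 3 constraints: D(Z) = {1,2,3}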